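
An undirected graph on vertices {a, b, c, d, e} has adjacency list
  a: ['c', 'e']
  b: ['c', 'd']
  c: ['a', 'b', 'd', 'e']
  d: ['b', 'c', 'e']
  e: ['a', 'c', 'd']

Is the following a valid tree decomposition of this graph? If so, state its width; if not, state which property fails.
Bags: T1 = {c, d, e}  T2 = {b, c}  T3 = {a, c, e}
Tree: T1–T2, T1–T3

A tree decomposition must satisfy three properties: every vertex lies in some bag; for every edge, both endpoints lie together in some bag; and for every vertex, the bags containing it form a connected subtree. Here edge (d,b) lies in no bag, so the decomposition is invalid.

No — edge (d,b) lies in no bag.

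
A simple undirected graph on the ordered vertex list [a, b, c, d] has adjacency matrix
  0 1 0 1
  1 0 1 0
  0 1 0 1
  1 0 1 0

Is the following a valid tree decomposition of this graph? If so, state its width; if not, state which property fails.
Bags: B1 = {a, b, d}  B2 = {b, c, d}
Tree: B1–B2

Vertex coverage: the bags together contain {a, b, c, d}, the full vertex set. Edge coverage: each edge of G has both endpoints in at least one bag. Running intersection: for every vertex, the bags containing it form a connected subtree. All three properties hold, so this is a valid tree decomposition of width max|bag| − 1 = 2, and hence tw(G) ≤ 2.

Yes; width 2.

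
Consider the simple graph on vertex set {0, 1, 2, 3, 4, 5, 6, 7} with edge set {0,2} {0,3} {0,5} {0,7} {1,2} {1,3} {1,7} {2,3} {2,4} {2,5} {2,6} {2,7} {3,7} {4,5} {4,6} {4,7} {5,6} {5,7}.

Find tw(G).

A width-3 tree decomposition is:
Bags: B1 = {0, 2, 3, 7}  B2 = {0, 2, 5, 7}  B3 = {1, 2, 3, 7}  B4 = {2, 4, 5, 7}  B5 = {2, 4, 5, 6}
Tree: B1–B2, B1–B3, B2–B4, B4–B5
Every bag has size at most 4, so the width is 4 − 1 = 3 and tw(G) ≤ 3. For the lower bound, the 4 vertices {2, 4, 5, 6} are pairwise adjacent, and any tree decomposition puts a clique entirely inside one bag — forcing width ≥ 3. Therefore the treewidth is 3.

3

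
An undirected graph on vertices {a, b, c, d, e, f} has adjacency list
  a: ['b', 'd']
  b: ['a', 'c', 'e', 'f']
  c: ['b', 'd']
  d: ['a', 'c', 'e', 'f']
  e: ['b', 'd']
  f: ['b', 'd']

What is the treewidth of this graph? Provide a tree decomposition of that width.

Every bag has size at most 3, so the width is 3 − 1 = 2 and tw(G) ≤ 2. Since e–d–f–b–e is a cycle in G, G is not acyclic. Forests are exactly the graphs of treewidth ≤ 1, so tw(G) ≥ 2. Combining the bounds, tw(G) = 2.

Treewidth 2.
Bags: B1 = {b, d, e}  B2 = {b, d, f}  B3 = {b, c, d}  B4 = {a, b, d}
Tree: B1–B2, B2–B3, B3–B4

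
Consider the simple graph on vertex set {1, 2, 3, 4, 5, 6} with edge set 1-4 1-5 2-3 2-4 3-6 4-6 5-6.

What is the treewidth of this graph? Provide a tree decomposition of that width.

Every bag has size at most 3, so the width is 3 − 1 = 2 and tw(G) ≤ 2. For the lower bound, G contains the cycle 3–2–4–6–3, so G is not a forest; only forests have treewidth ≤ 1, hence tw(G) ≥ 2. Combining the bounds, tw(G) = 2.

Treewidth 2.
One optimal decomposition is:
Bags: B1 = {2, 3, 6}  B2 = {2, 4, 6}  B3 = {4, 5, 6}  B4 = {1, 4, 5}
Tree: B1–B2, B2–B3, B3–B4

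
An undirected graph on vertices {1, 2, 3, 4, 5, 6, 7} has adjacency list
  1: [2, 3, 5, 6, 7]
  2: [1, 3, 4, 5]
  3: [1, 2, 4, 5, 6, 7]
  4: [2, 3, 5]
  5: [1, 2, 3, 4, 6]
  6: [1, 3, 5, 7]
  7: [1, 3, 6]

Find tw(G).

3

A width-3 tree decomposition is:
Bags: B1 = {1, 3, 5, 6}  B2 = {1, 2, 3, 5}  B3 = {1, 3, 6, 7}  B4 = {2, 3, 4, 5}
Tree: B1–B2, B1–B3, B2–B4
Each bag holds 4 vertices, so the decomposition has width 3, which upper-bounds the treewidth. For the lower bound, the 4 vertices {1, 2, 3, 5} are pairwise adjacent, and any tree decomposition puts a clique entirely inside one bag — forcing width ≥ 3. The upper and lower bounds meet at 3, so that is the treewidth.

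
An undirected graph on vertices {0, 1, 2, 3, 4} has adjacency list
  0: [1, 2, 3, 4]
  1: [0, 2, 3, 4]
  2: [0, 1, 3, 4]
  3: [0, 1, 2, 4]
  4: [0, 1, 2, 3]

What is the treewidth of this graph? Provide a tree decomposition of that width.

Treewidth 4.
Bags: B1 = {0, 1, 2, 3, 4}
Tree: (single bag)

A single bag containing all 5 vertices is trivially a valid decomposition of width 4. Conversely, {0, 1, 2, 3, 4} is a clique of size 5, and the vertices of any clique must share a bag in every tree decomposition; so some bag has ≥ 5 vertices and tw(G) ≥ 4. Hence tw(G) = 4 exactly.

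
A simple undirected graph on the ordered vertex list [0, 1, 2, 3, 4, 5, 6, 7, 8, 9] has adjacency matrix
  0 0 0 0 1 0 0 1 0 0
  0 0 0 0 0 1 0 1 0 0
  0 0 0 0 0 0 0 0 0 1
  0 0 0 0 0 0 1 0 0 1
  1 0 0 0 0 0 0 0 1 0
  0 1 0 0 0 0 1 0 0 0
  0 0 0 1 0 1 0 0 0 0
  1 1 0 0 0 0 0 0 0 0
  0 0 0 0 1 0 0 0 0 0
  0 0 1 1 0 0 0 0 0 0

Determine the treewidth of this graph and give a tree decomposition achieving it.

Treewidth 1.
One optimal decomposition is:
Bags: B1 = {4, 8}  B2 = {0, 4}  B3 = {0, 7}  B4 = {1, 7}  B5 = {1, 5}  B6 = {5, 6}  B7 = {3, 6}  B8 = {3, 9}  B9 = {2, 9}
Tree: B1–B2, B2–B3, B3–B4, B4–B5, B5–B6, B6–B7, B7–B8, B8–B9

Each bag holds 2 vertices, so the decomposition has width 1, which upper-bounds the treewidth. Since G has at least one edge (e.g. 8–4), it is not an edgeless graph, so tw(G) ≥ 1. Therefore the treewidth is 1.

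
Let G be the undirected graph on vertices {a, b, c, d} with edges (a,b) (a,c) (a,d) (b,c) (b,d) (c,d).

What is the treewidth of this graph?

A width-3 tree decomposition is:
Bags: B1 = {a, b, c, d}
Tree: (single bag)
A single bag containing all 4 vertices is trivially a valid decomposition of width 3. Conversely, {a, b, c, d} is a clique of size 4, and the vertices of any clique must share a bag in every tree decomposition; so some bag has ≥ 4 vertices and tw(G) ≥ 3. Therefore the treewidth is 3.

3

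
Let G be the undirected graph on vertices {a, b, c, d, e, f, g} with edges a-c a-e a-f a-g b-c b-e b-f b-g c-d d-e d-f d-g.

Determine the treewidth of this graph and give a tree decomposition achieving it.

The largest bag has 4 vertices, giving width 3; this decomposition certifies tw(G) ≤ 3. For the lower bound: the 4 vertex sets {a,g}, {c,d}, {b}, {f} are disjoint, each induces a connected subgraph, and every pair is joined by at least one edge of G. Contracting each set to a single vertex therefore yields K_{4} as a minor, and since treewidth is minor-monotone, tw(G) ≥ tw(K_{4}) = 3. The upper and lower bounds meet at 3, so that is the treewidth.

Treewidth 3.
One such decomposition:
Bags: B1 = {a, b, d, g}  B2 = {a, b, c, d}  B3 = {a, b, d, f}  B4 = {a, b, d, e}
Tree: B1–B2, B2–B3, B3–B4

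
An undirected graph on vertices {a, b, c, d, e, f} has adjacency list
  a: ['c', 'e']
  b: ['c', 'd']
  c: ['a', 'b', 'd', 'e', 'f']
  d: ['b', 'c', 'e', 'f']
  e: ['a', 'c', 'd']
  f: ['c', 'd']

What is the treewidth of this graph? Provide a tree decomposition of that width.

The largest bag has 3 vertices, giving width 2; this decomposition certifies tw(G) ≤ 2. For the lower bound, the 3 vertices {c, d, e} are pairwise adjacent, and any tree decomposition puts a clique entirely inside one bag — forcing width ≥ 2. Hence tw(G) = 2 exactly.

Treewidth 2.
Bags: B1 = {a, c, e}  B2 = {c, d, e}  B3 = {b, c, d}  B4 = {c, d, f}
Tree: B1–B2, B2–B3, B3–B4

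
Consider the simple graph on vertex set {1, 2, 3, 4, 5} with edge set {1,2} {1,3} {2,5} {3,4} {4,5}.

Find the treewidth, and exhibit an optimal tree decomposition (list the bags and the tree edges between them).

Treewidth 2.
Bags: B1 = {3, 4, 5}  B2 = {1, 3, 5}  B3 = {1, 2, 5}
Tree: B1–B2, B2–B3

Each bag holds 3 vertices, so the decomposition has width 2, which upper-bounds the treewidth. The edges 5–4–3–1–2–5 form a cycle, so G is not a tree and its treewidth is at least 2. The upper and lower bounds meet at 2, so that is the treewidth.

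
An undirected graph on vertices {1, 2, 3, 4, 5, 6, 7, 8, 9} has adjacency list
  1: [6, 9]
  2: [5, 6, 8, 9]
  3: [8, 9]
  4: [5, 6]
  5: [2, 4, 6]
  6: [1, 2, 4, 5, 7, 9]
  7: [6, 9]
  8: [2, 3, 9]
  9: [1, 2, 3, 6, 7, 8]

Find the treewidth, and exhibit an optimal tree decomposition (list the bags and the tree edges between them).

Every bag has size at most 3, so the width is 3 − 1 = 2 and tw(G) ≤ 2. Conversely, {2, 8, 9} is a clique of size 3, and the vertices of any clique must share a bag in every tree decomposition; so some bag has ≥ 3 vertices and tw(G) ≥ 2. Therefore the treewidth is 2.

Treewidth 2.
One such decomposition:
Bags: B1 = {2, 5, 6}  B2 = {2, 6, 9}  B3 = {2, 8, 9}  B4 = {1, 6, 9}  B5 = {3, 8, 9}  B6 = {6, 7, 9}  B7 = {4, 5, 6}
Tree: B1–B2, B2–B3, B2–B4, B3–B5, B2–B6, B1–B7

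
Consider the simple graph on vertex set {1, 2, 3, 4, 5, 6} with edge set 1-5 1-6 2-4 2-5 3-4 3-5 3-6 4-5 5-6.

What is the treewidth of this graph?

2

A width-2 tree decomposition is:
Bags: B1 = {3, 5, 6}  B2 = {3, 4, 5}  B3 = {2, 4, 5}  B4 = {1, 5, 6}
Tree: B1–B2, B2–B3, B1–B4
Every bag has size at most 3, so the width is 3 − 1 = 2 and tw(G) ≤ 2. For the lower bound, the 3 vertices {1, 5, 6} are pairwise adjacent, and any tree decomposition puts a clique entirely inside one bag — forcing width ≥ 2. Therefore the treewidth is 2.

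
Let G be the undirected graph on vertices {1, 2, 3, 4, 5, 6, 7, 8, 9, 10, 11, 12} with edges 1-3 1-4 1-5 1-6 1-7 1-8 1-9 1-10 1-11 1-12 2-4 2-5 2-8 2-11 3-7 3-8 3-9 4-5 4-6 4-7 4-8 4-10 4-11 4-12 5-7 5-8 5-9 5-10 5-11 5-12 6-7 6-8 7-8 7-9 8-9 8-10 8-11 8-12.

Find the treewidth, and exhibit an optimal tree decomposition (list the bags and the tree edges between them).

Treewidth 4.
One optimal decomposition is:
Bags: B1 = {1, 4, 5, 8, 10}  B2 = {1, 4, 5, 7, 8}  B3 = {1, 4, 5, 8, 12}  B4 = {1, 4, 6, 7, 8}  B5 = {1, 5, 7, 8, 9}  B6 = {1, 4, 5, 8, 11}  B7 = {1, 3, 7, 8, 9}  B8 = {2, 4, 5, 8, 11}
Tree: B1–B2, B2–B3, B2–B4, B2–B5, B1–B6, B5–B7, B6–B8

The largest bag has 5 vertices, giving width 4; this decomposition certifies tw(G) ≤ 4. For the lower bound, the 5 vertices {1, 3, 7, 8, 9} are pairwise adjacent, and any tree decomposition puts a clique entirely inside one bag — forcing width ≥ 4. Therefore the treewidth is 4.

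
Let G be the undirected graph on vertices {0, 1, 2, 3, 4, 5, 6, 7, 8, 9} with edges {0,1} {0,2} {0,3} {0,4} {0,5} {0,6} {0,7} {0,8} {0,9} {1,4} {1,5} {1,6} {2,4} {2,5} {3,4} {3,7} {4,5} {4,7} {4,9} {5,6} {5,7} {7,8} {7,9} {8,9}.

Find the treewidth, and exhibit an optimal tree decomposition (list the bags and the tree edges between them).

Treewidth 3.
One optimal decomposition is:
Bags: B1 = {0, 4, 7, 9}  B2 = {0, 4, 5, 7}  B3 = {0, 1, 4, 5}  B4 = {0, 3, 4, 7}  B5 = {0, 7, 8, 9}  B6 = {0, 2, 4, 5}  B7 = {0, 1, 5, 6}
Tree: B1–B2, B2–B3, B1–B4, B1–B5, B2–B6, B3–B7

Every bag has size at most 4, so the width is 4 − 1 = 3 and tw(G) ≤ 3. For the lower bound, the 4 vertices {0, 7, 8, 9} are pairwise adjacent, and any tree decomposition puts a clique entirely inside one bag — forcing width ≥ 3. Hence tw(G) = 3 exactly.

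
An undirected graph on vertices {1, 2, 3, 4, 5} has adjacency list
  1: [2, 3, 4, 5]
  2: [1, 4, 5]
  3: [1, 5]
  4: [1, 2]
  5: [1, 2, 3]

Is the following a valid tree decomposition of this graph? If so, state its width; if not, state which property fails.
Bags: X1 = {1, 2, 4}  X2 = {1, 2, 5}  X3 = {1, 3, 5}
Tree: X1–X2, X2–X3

Yes; width 2.

Checking the three conditions: (i) the bags cover all of {1, 2, 3, 4, 5}; (ii) for each edge, some bag contains both endpoints; (iii) the bags containing any fixed vertex form a subtree. All hold, so the decomposition is valid with width 3 − 1 = 2.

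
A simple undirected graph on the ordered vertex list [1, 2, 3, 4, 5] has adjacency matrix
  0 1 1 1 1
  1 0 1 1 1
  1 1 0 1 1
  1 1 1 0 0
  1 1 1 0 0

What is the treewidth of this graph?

3

A width-3 tree decomposition is:
Bags: B1 = {1, 2, 3, 5}  B2 = {1, 2, 3, 4}
Tree: B1–B2
The largest bag has 4 vertices, giving width 3; this decomposition certifies tw(G) ≤ 3. Conversely, {1, 2, 3, 4} is a clique of size 4, and the vertices of any clique must share a bag in every tree decomposition; so some bag has ≥ 4 vertices and tw(G) ≥ 3. Therefore the treewidth is 3.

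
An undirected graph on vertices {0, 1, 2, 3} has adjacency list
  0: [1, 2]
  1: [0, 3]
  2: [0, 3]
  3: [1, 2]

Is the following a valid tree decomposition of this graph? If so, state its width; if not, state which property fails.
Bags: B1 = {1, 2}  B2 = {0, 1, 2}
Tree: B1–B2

A tree decomposition must satisfy three properties: every vertex lies in some bag; for every edge, both endpoints lie together in some bag; and for every vertex, the bags containing it form a connected subtree. Here vertex 3 appears in no bag, so the decomposition is invalid.

No — vertex 3 appears in no bag.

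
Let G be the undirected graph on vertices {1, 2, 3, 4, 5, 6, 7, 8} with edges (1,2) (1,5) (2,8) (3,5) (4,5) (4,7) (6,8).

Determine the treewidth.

1

A width-1 tree decomposition is:
Bags: B1 = {1, 2}  B2 = {1, 5}  B3 = {2, 8}  B4 = {3, 5}  B5 = {6, 8}  B6 = {4, 5}  B7 = {4, 7}
Tree: B1–B2, B1–B3, B2–B4, B3–B5, B2–B6, B6–B7
Each bag holds 2 vertices, so the decomposition has width 1, which upper-bounds the treewidth. Any graph with an edge has treewidth ≥ 1, and G has the edge 1–2. Combining the bounds, tw(G) = 1.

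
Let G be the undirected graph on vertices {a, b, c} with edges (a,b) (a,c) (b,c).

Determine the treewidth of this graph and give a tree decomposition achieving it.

A single bag containing all 3 vertices is trivially a valid decomposition of width 2. On the other hand G contains the 3-clique {a, b, c}. A clique must lie in a single bag of any decomposition, so no decomposition can have width below 2. Therefore the treewidth is 2.

Treewidth 2.
Bags: B1 = {a, b, c}
Tree: (single bag)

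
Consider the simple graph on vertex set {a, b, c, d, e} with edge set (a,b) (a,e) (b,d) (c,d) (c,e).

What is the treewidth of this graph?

2

A width-2 tree decomposition is:
Bags: B1 = {a, b, d}  B2 = {a, c, d}  B3 = {a, c, e}
Tree: B1–B2, B2–B3
The largest bag has 3 vertices, giving width 2; this decomposition certifies tw(G) ≤ 2. Since a–b–d–c–e–a is a cycle in G, G is not acyclic. Forests are exactly the graphs of treewidth ≤ 1, so tw(G) ≥ 2. The upper and lower bounds meet at 2, so that is the treewidth.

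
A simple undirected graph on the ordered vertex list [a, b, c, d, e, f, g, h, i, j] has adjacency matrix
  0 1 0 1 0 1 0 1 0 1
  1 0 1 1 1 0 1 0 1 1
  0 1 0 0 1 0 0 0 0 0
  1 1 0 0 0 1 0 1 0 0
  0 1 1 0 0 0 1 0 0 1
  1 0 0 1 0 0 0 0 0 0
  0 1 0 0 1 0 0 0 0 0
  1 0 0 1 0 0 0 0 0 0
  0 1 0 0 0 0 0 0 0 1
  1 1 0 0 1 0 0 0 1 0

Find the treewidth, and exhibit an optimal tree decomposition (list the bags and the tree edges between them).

Treewidth 2.
One optimal decomposition is:
Bags: B1 = {a, b, j}  B2 = {a, b, d}  B3 = {a, d, h}  B4 = {b, e, j}  B5 = {b, e, g}  B6 = {b, c, e}  B7 = {a, d, f}  B8 = {b, i, j}
Tree: B1–B2, B2–B3, B1–B4, B4–B5, B5–B6, B2–B7, B4–B8

The largest bag has 3 vertices, giving width 2; this decomposition certifies tw(G) ≤ 2. On the other hand G contains the 3-clique {a, d, h}. A clique must lie in a single bag of any decomposition, so no decomposition can have width below 2. Combining the bounds, tw(G) = 2.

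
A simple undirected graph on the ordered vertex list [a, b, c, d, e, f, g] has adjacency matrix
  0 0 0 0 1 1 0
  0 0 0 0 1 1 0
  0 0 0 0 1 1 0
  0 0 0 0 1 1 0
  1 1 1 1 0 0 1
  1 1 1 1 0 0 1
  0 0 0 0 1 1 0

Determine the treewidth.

2

A width-2 tree decomposition is:
Bags: B1 = {b, e, f}  B2 = {e, f, g}  B3 = {a, e, f}  B4 = {d, e, f}  B5 = {c, e, f}
Tree: B1–B2, B2–B3, B3–B4, B4–B5
Every bag has size at most 3, so the width is 3 − 1 = 2 and tw(G) ≤ 2. For the lower bound, G contains the cycle f–b–e–g–f, so G is not a forest; only forests have treewidth ≤ 1, hence tw(G) ≥ 2. Hence tw(G) = 2 exactly.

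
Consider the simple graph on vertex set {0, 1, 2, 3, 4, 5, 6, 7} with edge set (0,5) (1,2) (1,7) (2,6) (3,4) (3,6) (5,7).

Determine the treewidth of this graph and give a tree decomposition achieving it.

The largest bag has 2 vertices, giving width 1; this decomposition certifies tw(G) ≤ 1. Since G has at least one edge (e.g. 0–5), it is not an edgeless graph, so tw(G) ≥ 1. The upper and lower bounds meet at 1, so that is the treewidth.

Treewidth 1.
Bags: B1 = {0, 5}  B2 = {5, 7}  B3 = {1, 7}  B4 = {1, 2}  B5 = {2, 6}  B6 = {3, 6}  B7 = {3, 4}
Tree: B1–B2, B2–B3, B3–B4, B4–B5, B5–B6, B6–B7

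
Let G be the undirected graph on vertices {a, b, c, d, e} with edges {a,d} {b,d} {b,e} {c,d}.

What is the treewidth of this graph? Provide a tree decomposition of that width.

Each bag holds 2 vertices, so the decomposition has width 1, which upper-bounds the treewidth. G has an edge, so its treewidth is at least 1. Therefore the treewidth is 1.

Treewidth 1.
Bags: B1 = {c, d}  B2 = {b, d}  B3 = {b, e}  B4 = {a, d}
Tree: B1–B2, B2–B3, B1–B4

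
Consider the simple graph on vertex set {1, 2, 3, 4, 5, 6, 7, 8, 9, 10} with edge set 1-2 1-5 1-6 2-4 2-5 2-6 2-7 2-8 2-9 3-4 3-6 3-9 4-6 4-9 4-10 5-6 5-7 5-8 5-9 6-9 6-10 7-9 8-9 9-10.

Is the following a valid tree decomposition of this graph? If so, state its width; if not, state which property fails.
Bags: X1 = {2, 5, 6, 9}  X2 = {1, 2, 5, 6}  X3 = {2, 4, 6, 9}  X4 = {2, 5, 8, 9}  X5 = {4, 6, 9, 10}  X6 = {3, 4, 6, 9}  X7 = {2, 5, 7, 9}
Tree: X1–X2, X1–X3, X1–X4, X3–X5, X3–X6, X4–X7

Yes; width 3.

Vertex coverage: the bags together contain {1, 2, 3, 4, 5, 6, 7, 8, 9, 10}, the full vertex set. Edge coverage: each edge of G has both endpoints in at least one bag. Running intersection: for every vertex, the bags containing it form a connected subtree. All three properties hold, so this is a valid tree decomposition of width max|bag| − 1 = 3, and hence tw(G) ≤ 3.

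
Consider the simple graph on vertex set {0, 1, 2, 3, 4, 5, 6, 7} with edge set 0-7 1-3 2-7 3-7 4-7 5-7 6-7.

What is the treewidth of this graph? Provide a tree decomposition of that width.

Treewidth 1.
One optimal decomposition is:
Bags: B1 = {5, 7}  B2 = {4, 7}  B3 = {3, 7}  B4 = {6, 7}  B5 = {0, 7}  B6 = {2, 7}  B7 = {1, 3}
Tree: B1–B2, B2–B3, B1–B4, B1–B5, B4–B6, B3–B7

The largest bag has 2 vertices, giving width 1; this decomposition certifies tw(G) ≤ 1. Any graph with an edge has treewidth ≥ 1, and G has the edge 7–5. The upper and lower bounds meet at 1, so that is the treewidth.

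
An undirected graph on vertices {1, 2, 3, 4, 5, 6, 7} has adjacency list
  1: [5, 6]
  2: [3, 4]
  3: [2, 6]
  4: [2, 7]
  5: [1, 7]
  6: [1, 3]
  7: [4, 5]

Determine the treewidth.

A width-2 tree decomposition is:
Bags: B1 = {4, 5, 7}  B2 = {1, 4, 5}  B3 = {1, 4, 6}  B4 = {3, 4, 6}  B5 = {2, 3, 4}
Tree: B1–B2, B2–B3, B3–B4, B4–B5
The largest bag has 3 vertices, giving width 2; this decomposition certifies tw(G) ≤ 2. The edges 4–7–5–1–6–3–2–4 form a cycle, so G is not a tree and its treewidth is at least 2. Hence tw(G) = 2 exactly.

2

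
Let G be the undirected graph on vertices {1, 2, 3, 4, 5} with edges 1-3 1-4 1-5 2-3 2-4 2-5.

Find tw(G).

A width-2 tree decomposition is:
Bags: B1 = {1, 2, 5}  B2 = {1, 2, 3}  B3 = {1, 2, 4}
Tree: B1–B2, B2–B3
The largest bag has 3 vertices, giving width 2; this decomposition certifies tw(G) ≤ 2. The edges 2–5–1–3–2 form a cycle, so G is not a tree and its treewidth is at least 2. Therefore the treewidth is 2.

2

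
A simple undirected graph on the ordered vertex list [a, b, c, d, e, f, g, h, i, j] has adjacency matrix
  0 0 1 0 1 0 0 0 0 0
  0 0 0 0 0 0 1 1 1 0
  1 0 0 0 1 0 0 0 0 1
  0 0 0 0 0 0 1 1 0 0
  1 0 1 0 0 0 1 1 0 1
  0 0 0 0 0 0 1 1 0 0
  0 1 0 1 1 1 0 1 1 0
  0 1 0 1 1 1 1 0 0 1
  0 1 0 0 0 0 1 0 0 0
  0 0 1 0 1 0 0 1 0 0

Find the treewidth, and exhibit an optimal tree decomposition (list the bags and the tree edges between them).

Treewidth 2.
Bags: B1 = {e, g, h}  B2 = {f, g, h}  B3 = {b, g, h}  B4 = {d, g, h}  B5 = {e, h, j}  B6 = {c, e, j}  B7 = {b, g, i}  B8 = {a, c, e}
Tree: B1–B2, B2–B3, B1–B4, B1–B5, B5–B6, B3–B7, B6–B8

The largest bag has 3 vertices, giving width 2; this decomposition certifies tw(G) ≤ 2. For the lower bound, the 3 vertices {d, g, h} are pairwise adjacent, and any tree decomposition puts a clique entirely inside one bag — forcing width ≥ 2. Combining the bounds, tw(G) = 2.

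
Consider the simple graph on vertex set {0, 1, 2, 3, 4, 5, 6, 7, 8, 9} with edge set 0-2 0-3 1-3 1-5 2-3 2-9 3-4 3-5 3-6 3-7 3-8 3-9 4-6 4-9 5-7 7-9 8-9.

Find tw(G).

2

A width-2 tree decomposition is:
Bags: B1 = {3, 7, 9}  B2 = {3, 5, 7}  B3 = {3, 4, 9}  B4 = {3, 4, 6}  B5 = {1, 3, 5}  B6 = {2, 3, 9}  B7 = {0, 2, 3}  B8 = {3, 8, 9}
Tree: B1–B2, B1–B3, B3–B4, B2–B5, B1–B6, B6–B7, B3–B8
Every bag has size at most 3, so the width is 3 − 1 = 2 and tw(G) ≤ 2. Conversely, {0, 2, 3} is a clique of size 3, and the vertices of any clique must share a bag in every tree decomposition; so some bag has ≥ 3 vertices and tw(G) ≥ 2. The upper and lower bounds meet at 2, so that is the treewidth.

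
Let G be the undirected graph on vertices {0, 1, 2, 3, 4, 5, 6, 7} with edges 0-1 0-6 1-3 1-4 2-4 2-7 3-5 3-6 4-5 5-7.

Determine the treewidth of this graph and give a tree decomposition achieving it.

Treewidth 2.
One optimal decomposition is:
Bags: B1 = {2, 4, 7}  B2 = {4, 5, 7}  B3 = {1, 4, 5}  B4 = {1, 3, 5}  B5 = {0, 1, 3}  B6 = {0, 3, 6}
Tree: B1–B2, B2–B3, B3–B4, B4–B5, B5–B6

The largest bag has 3 vertices, giving width 2; this decomposition certifies tw(G) ≤ 2. For the lower bound, G contains the cycle 2–7–5–4–2, so G is not a forest; only forests have treewidth ≤ 1, hence tw(G) ≥ 2. Therefore the treewidth is 2.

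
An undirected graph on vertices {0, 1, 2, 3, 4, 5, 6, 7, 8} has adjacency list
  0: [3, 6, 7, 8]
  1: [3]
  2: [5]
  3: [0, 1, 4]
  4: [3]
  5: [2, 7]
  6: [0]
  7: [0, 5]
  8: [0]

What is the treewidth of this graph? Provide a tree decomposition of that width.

Treewidth 1.
One optimal decomposition is:
Bags: B1 = {0, 7}  B2 = {0, 3}  B3 = {0, 8}  B4 = {5, 7}  B5 = {0, 6}  B6 = {2, 5}  B7 = {3, 4}  B8 = {1, 3}
Tree: B1–B2, B1–B3, B1–B4, B3–B5, B4–B6, B2–B7, B7–B8

The largest bag has 2 vertices, giving width 1; this decomposition certifies tw(G) ≤ 1. Any graph with an edge has treewidth ≥ 1, and G has the edge 0–7. Hence tw(G) = 1 exactly.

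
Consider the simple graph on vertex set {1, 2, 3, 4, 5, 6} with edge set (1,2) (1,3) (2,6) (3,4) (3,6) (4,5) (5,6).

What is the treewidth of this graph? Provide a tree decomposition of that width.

Every bag has size at most 3, so the width is 3 − 1 = 2 and tw(G) ≤ 2. For the lower bound, G contains the cycle 1–2–6–3–1, so G is not a forest; only forests have treewidth ≤ 1, hence tw(G) ≥ 2. Hence tw(G) = 2 exactly.

Treewidth 2.
One such decomposition:
Bags: B1 = {1, 2, 3}  B2 = {2, 3, 6}  B3 = {3, 4, 6}  B4 = {4, 5, 6}
Tree: B1–B2, B2–B3, B3–B4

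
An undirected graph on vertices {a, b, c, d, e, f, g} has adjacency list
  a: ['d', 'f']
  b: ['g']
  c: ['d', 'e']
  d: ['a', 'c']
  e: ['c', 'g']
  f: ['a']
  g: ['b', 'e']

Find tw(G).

A width-1 tree decomposition is:
Bags: B1 = {a, f}  B2 = {a, d}  B3 = {c, d}  B4 = {c, e}  B5 = {e, g}  B6 = {b, g}
Tree: B1–B2, B2–B3, B3–B4, B4–B5, B5–B6
Every bag has size at most 2, so the width is 2 − 1 = 1 and tw(G) ≤ 1. Since G has at least one edge (e.g. f–a), it is not an edgeless graph, so tw(G) ≥ 1. Hence tw(G) = 1 exactly.

1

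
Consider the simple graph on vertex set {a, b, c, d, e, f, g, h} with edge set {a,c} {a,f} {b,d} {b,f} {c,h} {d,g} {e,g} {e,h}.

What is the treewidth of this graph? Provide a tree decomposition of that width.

Treewidth 2.
One such decomposition:
Bags: B1 = {a, b, f}  B2 = {a, b, d}  B3 = {a, d, g}  B4 = {a, e, g}  B5 = {a, e, h}  B6 = {a, c, h}
Tree: B1–B2, B2–B3, B3–B4, B4–B5, B5–B6

Every bag has size at most 3, so the width is 3 − 1 = 2 and tw(G) ≤ 2. For the lower bound, G contains the cycle a–f–b–d–g–e–h–c–a, so G is not a forest; only forests have treewidth ≤ 1, hence tw(G) ≥ 2. Therefore the treewidth is 2.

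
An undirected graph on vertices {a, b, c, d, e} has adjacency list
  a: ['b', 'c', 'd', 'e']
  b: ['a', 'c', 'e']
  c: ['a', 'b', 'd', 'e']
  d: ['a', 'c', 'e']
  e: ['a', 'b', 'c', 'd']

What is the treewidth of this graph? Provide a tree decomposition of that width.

Treewidth 3.
Bags: B1 = {a, c, d, e}  B2 = {a, b, c, e}
Tree: B1–B2

The largest bag has 4 vertices, giving width 3; this decomposition certifies tw(G) ≤ 3. For the lower bound, the 4 vertices {a, c, d, e} are pairwise adjacent, and any tree decomposition puts a clique entirely inside one bag — forcing width ≥ 3. The upper and lower bounds meet at 3, so that is the treewidth.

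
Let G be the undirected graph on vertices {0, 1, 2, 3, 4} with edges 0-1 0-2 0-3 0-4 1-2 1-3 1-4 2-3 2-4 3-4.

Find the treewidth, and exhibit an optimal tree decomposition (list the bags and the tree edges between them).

Treewidth 4.
One optimal decomposition is:
Bags: B1 = {0, 1, 2, 3, 4}
Tree: (single bag)

With just one bag of size 5, the width is 5 − 1 = 4, so tw(G) ≤ 4. On the other hand G contains the 5-clique {0, 1, 2, 3, 4}. A clique must lie in a single bag of any decomposition, so no decomposition can have width below 4. Hence tw(G) = 4 exactly.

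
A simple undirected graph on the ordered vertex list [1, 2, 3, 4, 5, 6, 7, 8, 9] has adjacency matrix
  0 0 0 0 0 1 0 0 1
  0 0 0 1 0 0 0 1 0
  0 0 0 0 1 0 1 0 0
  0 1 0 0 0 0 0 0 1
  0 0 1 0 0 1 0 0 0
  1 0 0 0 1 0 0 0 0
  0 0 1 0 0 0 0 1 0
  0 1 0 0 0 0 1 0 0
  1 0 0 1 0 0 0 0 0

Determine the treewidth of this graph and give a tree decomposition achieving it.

Treewidth 2.
One such decomposition:
Bags: B1 = {3, 7, 8}  B2 = {3, 5, 8}  B3 = {5, 6, 8}  B4 = {1, 6, 8}  B5 = {1, 8, 9}  B6 = {4, 8, 9}  B7 = {2, 4, 8}
Tree: B1–B2, B2–B3, B3–B4, B4–B5, B5–B6, B6–B7

Every bag has size at most 3, so the width is 3 − 1 = 2 and tw(G) ≤ 2. For the lower bound, G contains the cycle 8–7–3–5–6–1–9–4–2–8, so G is not a forest; only forests have treewidth ≤ 1, hence tw(G) ≥ 2. Hence tw(G) = 2 exactly.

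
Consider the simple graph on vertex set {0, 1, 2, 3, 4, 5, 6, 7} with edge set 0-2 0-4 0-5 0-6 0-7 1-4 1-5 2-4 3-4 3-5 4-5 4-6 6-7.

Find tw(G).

A width-2 tree decomposition is:
Bags: B1 = {0, 4, 5}  B2 = {0, 4, 6}  B3 = {0, 2, 4}  B4 = {1, 4, 5}  B5 = {0, 6, 7}  B6 = {3, 4, 5}
Tree: B1–B2, B2–B3, B1–B4, B2–B5, B1–B6
Each bag holds 3 vertices, so the decomposition has width 2, which upper-bounds the treewidth. Conversely, {0, 2, 4} is a clique of size 3, and the vertices of any clique must share a bag in every tree decomposition; so some bag has ≥ 3 vertices and tw(G) ≥ 2. Therefore the treewidth is 2.

2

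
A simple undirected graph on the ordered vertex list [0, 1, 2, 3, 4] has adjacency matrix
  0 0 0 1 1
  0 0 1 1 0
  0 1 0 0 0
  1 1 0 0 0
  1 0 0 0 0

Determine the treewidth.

A width-1 tree decomposition is:
Bags: B1 = {0, 4}  B2 = {0, 3}  B3 = {1, 3}  B4 = {1, 2}
Tree: B1–B2, B2–B3, B3–B4
The largest bag has 2 vertices, giving width 1; this decomposition certifies tw(G) ≤ 1. Any graph with an edge has treewidth ≥ 1, and G has the edge 4–0. Hence tw(G) = 1 exactly.

1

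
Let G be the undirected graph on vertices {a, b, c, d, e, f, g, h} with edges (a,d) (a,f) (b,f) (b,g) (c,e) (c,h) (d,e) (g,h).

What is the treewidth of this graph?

A width-2 tree decomposition is:
Bags: B1 = {a, d, e}  B2 = {a, e, f}  B3 = {b, e, f}  B4 = {b, e, g}  B5 = {e, g, h}  B6 = {c, e, h}
Tree: B1–B2, B2–B3, B3–B4, B4–B5, B5–B6
The largest bag has 3 vertices, giving width 2; this decomposition certifies tw(G) ≤ 2. The edges e–d–a–f–b–g–h–c–e form a cycle, so G is not a tree and its treewidth is at least 2. Combining the bounds, tw(G) = 2.

2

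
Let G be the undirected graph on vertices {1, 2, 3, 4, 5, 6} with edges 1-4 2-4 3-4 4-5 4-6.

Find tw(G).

A width-1 tree decomposition is:
Bags: B1 = {3, 4}  B2 = {4, 5}  B3 = {1, 4}  B4 = {4, 6}  B5 = {2, 4}
Tree: B1–B2, B2–B3, B2–B4, B3–B5
Each bag holds 2 vertices, so the decomposition has width 1, which upper-bounds the treewidth. Since G has at least one edge (e.g. 3–4), it is not an edgeless graph, so tw(G) ≥ 1. Therefore the treewidth is 1.

1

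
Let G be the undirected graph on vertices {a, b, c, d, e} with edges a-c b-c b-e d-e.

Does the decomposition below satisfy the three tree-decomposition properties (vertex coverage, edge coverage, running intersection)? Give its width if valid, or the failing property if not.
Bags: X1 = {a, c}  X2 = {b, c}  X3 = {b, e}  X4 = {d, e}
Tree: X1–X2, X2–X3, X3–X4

Yes; width 1.

Checking the three conditions: (i) the bags cover all of {a, b, c, d, e}; (ii) for each edge, some bag contains both endpoints; (iii) the bags containing any fixed vertex form a subtree. All hold, so the decomposition is valid with width 2 − 1 = 1.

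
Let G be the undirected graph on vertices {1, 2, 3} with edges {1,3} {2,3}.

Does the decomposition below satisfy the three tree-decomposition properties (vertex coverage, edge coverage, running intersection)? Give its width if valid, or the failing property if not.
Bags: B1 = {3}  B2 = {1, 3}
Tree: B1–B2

No — vertex 2 appears in no bag.

A tree decomposition must satisfy three properties: every vertex lies in some bag; for every edge, both endpoints lie together in some bag; and for every vertex, the bags containing it form a connected subtree. Here vertex 2 appears in no bag, so the decomposition is invalid.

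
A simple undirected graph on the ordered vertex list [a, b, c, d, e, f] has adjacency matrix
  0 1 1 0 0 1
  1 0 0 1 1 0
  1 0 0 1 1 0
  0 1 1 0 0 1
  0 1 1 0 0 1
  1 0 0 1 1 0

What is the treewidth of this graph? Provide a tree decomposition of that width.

Each bag holds 4 vertices, so the decomposition has width 3, which upper-bounds the treewidth. For the lower bound: the 4 vertex sets {c,e}, {a,b}, {d}, {f} are disjoint, each induces a connected subgraph, and every pair is joined by at least one edge of G. Contracting each set to a single vertex therefore yields K_{4} as a minor, and since treewidth is minor-monotone, tw(G) ≥ tw(K_{4}) = 3. Therefore the treewidth is 3.

Treewidth 3.
One optimal decomposition is:
Bags: B1 = {a, c, d, e}  B2 = {a, b, d, e}  B3 = {a, d, e, f}
Tree: B1–B2, B2–B3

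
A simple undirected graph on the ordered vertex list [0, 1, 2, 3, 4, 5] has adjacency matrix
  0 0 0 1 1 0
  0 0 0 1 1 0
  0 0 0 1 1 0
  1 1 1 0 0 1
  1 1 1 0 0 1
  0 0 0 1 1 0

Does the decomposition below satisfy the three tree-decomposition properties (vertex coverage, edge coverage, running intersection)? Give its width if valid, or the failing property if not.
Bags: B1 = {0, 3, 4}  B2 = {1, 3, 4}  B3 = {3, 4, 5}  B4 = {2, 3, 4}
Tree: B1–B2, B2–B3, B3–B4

Every vertex of G appears in some bag (union = {0, 1, 2, 3, 4, 5}); every edge is covered by a bag; and for each vertex v the set of bags containing v is connected in the bag tree. The decomposition is therefore valid. The largest bag has 3 vertices, so the width is 2.

Yes; width 2.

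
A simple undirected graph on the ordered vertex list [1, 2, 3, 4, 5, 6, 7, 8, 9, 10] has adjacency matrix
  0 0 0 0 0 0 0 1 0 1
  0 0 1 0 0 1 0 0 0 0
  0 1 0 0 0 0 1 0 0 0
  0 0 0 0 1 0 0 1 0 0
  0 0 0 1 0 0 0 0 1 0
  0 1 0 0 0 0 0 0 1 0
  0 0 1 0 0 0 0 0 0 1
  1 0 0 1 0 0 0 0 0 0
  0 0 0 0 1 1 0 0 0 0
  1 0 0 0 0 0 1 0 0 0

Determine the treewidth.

A width-2 tree decomposition is:
Bags: B1 = {2, 3, 6}  B2 = {3, 6, 9}  B3 = {3, 5, 9}  B4 = {3, 4, 5}  B5 = {3, 4, 8}  B6 = {1, 3, 8}  B7 = {1, 3, 10}  B8 = {3, 7, 10}
Tree: B1–B2, B2–B3, B3–B4, B4–B5, B5–B6, B6–B7, B7–B8
Each bag holds 3 vertices, so the decomposition has width 2, which upper-bounds the treewidth. Since 3–2–6–9–5–4–8–1–10–7–3 is a cycle in G, G is not acyclic. Forests are exactly the graphs of treewidth ≤ 1, so tw(G) ≥ 2. Combining the bounds, tw(G) = 2.

2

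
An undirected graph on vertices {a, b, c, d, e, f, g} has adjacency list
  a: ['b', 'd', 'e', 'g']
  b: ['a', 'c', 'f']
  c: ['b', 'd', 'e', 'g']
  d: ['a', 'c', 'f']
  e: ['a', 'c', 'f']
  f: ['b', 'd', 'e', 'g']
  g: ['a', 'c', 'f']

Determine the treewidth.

3

A width-3 tree decomposition is:
Bags: B1 = {a, c, d, f}  B2 = {a, c, f, g}  B3 = {a, b, c, f}  B4 = {a, c, e, f}
Tree: B1–B2, B2–B3, B3–B4
The largest bag has 4 vertices, giving width 3; this decomposition certifies tw(G) ≤ 3. For the lower bound: the 4 vertex sets {a,d}, {c,g}, {f}, {b} are disjoint, each induces a connected subgraph, and every pair is joined by at least one edge of G. Contracting each set to a single vertex therefore yields K_{4} as a minor, and since treewidth is minor-monotone, tw(G) ≥ tw(K_{4}) = 3. Therefore the treewidth is 3.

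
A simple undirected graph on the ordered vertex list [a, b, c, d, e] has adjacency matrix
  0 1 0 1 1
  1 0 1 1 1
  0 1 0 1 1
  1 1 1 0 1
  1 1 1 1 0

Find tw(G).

A width-3 tree decomposition is:
Bags: B1 = {a, b, d, e}  B2 = {b, c, d, e}
Tree: B1–B2
Each bag holds 4 vertices, so the decomposition has width 3, which upper-bounds the treewidth. On the other hand G contains the 4-clique {b, c, d, e}. A clique must lie in a single bag of any decomposition, so no decomposition can have width below 3. Combining the bounds, tw(G) = 3.

3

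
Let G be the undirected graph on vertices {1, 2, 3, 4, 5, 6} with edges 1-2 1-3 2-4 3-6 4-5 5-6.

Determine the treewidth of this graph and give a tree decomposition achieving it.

Each bag holds 3 vertices, so the decomposition has width 2, which upper-bounds the treewidth. The edges 2–1–3–6–5–4–2 form a cycle, so G is not a tree and its treewidth is at least 2. Combining the bounds, tw(G) = 2.

Treewidth 2.
One such decomposition:
Bags: B1 = {1, 2, 3}  B2 = {2, 3, 6}  B3 = {2, 5, 6}  B4 = {2, 4, 5}
Tree: B1–B2, B2–B3, B3–B4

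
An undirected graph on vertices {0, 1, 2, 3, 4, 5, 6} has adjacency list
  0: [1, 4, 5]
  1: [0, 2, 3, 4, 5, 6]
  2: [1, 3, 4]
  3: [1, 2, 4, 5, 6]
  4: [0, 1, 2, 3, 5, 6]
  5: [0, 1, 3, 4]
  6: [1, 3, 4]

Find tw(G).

A width-3 tree decomposition is:
Bags: B1 = {0, 1, 4, 5}  B2 = {1, 3, 4, 5}  B3 = {1, 2, 3, 4}  B4 = {1, 3, 4, 6}
Tree: B1–B2, B2–B3, B2–B4
The largest bag has 4 vertices, giving width 3; this decomposition certifies tw(G) ≤ 3. Conversely, {0, 1, 4, 5} is a clique of size 4, and the vertices of any clique must share a bag in every tree decomposition; so some bag has ≥ 4 vertices and tw(G) ≥ 3. Combining the bounds, tw(G) = 3.

3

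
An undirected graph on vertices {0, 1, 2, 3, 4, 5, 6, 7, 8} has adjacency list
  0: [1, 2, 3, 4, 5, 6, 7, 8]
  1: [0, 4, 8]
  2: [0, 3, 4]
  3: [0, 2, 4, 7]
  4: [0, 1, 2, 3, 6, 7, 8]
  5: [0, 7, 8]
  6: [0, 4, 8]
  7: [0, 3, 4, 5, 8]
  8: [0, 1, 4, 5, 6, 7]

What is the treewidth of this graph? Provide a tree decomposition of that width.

Each bag holds 4 vertices, so the decomposition has width 3, which upper-bounds the treewidth. Conversely, {0, 1, 4, 8} is a clique of size 4, and the vertices of any clique must share a bag in every tree decomposition; so some bag has ≥ 4 vertices and tw(G) ≥ 3. Therefore the treewidth is 3.

Treewidth 3.
One optimal decomposition is:
Bags: B1 = {0, 4, 7, 8}  B2 = {0, 1, 4, 8}  B3 = {0, 3, 4, 7}  B4 = {0, 5, 7, 8}  B5 = {0, 2, 3, 4}  B6 = {0, 4, 6, 8}
Tree: B1–B2, B1–B3, B1–B4, B3–B5, B1–B6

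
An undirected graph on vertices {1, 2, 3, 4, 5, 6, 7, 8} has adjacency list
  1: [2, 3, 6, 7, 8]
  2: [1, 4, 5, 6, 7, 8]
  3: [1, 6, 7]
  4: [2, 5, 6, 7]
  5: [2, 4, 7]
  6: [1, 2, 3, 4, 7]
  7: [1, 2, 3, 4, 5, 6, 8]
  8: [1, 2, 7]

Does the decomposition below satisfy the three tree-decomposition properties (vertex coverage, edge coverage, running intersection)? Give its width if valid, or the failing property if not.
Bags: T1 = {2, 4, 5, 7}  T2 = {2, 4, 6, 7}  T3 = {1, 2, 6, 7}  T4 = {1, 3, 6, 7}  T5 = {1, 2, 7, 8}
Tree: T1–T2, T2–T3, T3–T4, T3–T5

Yes; width 3.

Checking the three conditions: (i) the bags cover all of {1, 2, 3, 4, 5, 6, 7, 8}; (ii) for each edge, some bag contains both endpoints; (iii) the bags containing any fixed vertex form a subtree. All hold, so the decomposition is valid with width 4 − 1 = 3.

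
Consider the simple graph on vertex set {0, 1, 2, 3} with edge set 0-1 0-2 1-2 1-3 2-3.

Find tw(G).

A width-2 tree decomposition is:
Bags: B1 = {0, 1, 2}  B2 = {1, 2, 3}
Tree: B1–B2
Every bag has size at most 3, so the width is 3 − 1 = 2 and tw(G) ≤ 2. Conversely, {0, 1, 2} is a clique of size 3, and the vertices of any clique must share a bag in every tree decomposition; so some bag has ≥ 3 vertices and tw(G) ≥ 2. Hence tw(G) = 2 exactly.

2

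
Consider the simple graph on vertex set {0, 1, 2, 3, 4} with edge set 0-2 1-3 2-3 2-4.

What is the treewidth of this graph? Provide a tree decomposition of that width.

Treewidth 1.
Bags: B1 = {0, 2}  B2 = {2, 4}  B3 = {2, 3}  B4 = {1, 3}
Tree: B1–B2, B1–B3, B3–B4

Every bag has size at most 2, so the width is 2 − 1 = 1 and tw(G) ≤ 1. G has an edge, so its treewidth is at least 1. Therefore the treewidth is 1.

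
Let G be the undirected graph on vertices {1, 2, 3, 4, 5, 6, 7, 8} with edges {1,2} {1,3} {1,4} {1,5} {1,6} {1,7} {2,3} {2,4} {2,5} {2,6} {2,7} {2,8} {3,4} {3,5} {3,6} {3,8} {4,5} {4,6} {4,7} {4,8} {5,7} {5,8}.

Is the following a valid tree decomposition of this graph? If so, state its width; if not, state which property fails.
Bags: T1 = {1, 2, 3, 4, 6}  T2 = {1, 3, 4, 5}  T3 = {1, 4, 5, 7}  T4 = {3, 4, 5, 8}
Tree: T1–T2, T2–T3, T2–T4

A tree decomposition must satisfy three properties: every vertex lies in some bag; for every edge, both endpoints lie together in some bag; and for every vertex, the bags containing it form a connected subtree. Here edge (2,5) lies in no bag, so the decomposition is invalid.

No — edge (2,5) lies in no bag.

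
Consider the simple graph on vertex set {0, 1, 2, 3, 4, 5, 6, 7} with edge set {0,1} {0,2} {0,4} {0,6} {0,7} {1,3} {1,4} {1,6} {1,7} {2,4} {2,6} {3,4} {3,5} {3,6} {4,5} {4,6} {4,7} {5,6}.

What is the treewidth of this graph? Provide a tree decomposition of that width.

The largest bag has 4 vertices, giving width 3; this decomposition certifies tw(G) ≤ 3. On the other hand G contains the 4-clique {0, 1, 4, 6}. A clique must lie in a single bag of any decomposition, so no decomposition can have width below 3. Combining the bounds, tw(G) = 3.

Treewidth 3.
One such decomposition:
Bags: B1 = {0, 1, 4, 6}  B2 = {0, 2, 4, 6}  B3 = {1, 3, 4, 6}  B4 = {0, 1, 4, 7}  B5 = {3, 4, 5, 6}
Tree: B1–B2, B1–B3, B1–B4, B3–B5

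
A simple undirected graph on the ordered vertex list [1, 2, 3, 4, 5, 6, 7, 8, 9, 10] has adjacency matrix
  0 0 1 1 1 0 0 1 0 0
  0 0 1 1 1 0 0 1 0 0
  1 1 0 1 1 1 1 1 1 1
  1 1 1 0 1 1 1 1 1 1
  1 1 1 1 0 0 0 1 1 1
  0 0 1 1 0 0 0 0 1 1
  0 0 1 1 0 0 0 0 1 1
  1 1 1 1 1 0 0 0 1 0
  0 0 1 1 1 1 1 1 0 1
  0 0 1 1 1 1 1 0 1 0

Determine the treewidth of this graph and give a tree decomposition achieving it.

Each bag holds 5 vertices, so the decomposition has width 4, which upper-bounds the treewidth. Conversely, {1, 3, 4, 5, 8} is a clique of size 5, and the vertices of any clique must share a bag in every tree decomposition; so some bag has ≥ 5 vertices and tw(G) ≥ 4. The upper and lower bounds meet at 4, so that is the treewidth.

Treewidth 4.
One such decomposition:
Bags: B1 = {3, 4, 5, 8, 9}  B2 = {3, 4, 5, 9, 10}  B3 = {1, 3, 4, 5, 8}  B4 = {2, 3, 4, 5, 8}  B5 = {3, 4, 6, 9, 10}  B6 = {3, 4, 7, 9, 10}
Tree: B1–B2, B1–B3, B1–B4, B2–B5, B5–B6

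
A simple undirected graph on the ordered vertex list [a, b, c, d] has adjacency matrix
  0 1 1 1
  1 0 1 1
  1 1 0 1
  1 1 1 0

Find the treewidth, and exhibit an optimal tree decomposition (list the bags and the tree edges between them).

With just one bag of size 4, the width is 4 − 1 = 3, so tw(G) ≤ 3. For the lower bound, the 4 vertices {a, b, c, d} are pairwise adjacent, and any tree decomposition puts a clique entirely inside one bag — forcing width ≥ 3. Hence tw(G) = 3 exactly.

Treewidth 3.
Bags: B1 = {a, b, c, d}
Tree: (single bag)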